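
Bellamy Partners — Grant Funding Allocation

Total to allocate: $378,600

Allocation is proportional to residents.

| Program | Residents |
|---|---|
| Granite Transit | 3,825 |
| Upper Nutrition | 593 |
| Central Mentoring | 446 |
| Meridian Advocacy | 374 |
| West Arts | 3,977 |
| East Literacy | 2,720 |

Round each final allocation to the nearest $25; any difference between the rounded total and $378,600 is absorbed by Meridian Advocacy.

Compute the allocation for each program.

Granite Transit: $121,325 | Upper Nutrition: $18,800 | Central Mentoring: $14,150 | Meridian Advocacy: $11,900 | West Arts: $126,150 | East Literacy: $86,275

Total residents = 11,935.
Raw shares: Granite Transit 3,825/11,935 × $378,600 = 121,335.99; Upper Nutrition 593/11,935 × $378,600 = 18,811.04; Central Mentoring 446/11,935 × $378,600 = 14,147.93; Meridian Advocacy 374/11,935 × $378,600 = 11,863.96; West Arts 3,977/11,935 × $378,600 = 126,157.70; East Literacy 2,720/11,935 × $378,600 = 86,283.37.
After rounding ($25): Granite Transit $121,325; Upper Nutrition $18,800; Central Mentoring $14,150; Meridian Advocacy $11,875; West Arts $126,150; East Literacy $86,275. Sum = $378,575.
Difference $378,600 − $378,575 = +$25 applied to Meridian Advocacy: Meridian Advocacy becomes $11,900.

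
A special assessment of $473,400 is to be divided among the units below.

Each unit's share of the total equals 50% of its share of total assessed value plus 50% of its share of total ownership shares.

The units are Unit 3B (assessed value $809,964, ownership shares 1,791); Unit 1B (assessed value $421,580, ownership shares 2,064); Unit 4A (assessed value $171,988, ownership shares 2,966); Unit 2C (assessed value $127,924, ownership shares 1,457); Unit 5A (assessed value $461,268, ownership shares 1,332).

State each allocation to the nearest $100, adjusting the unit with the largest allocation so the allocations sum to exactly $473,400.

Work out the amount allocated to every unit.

Assessed value total 1,992,724; ownership shares total 9,610.
Composite weights (50% assessed value + 50% ownership shares): Unit 3B 0.2964; Unit 1B 0.2132; Unit 4A 0.1975; Unit 2C 0.1079; Unit 5A 0.1850.
Unrounded shares: Unit 3B 140,322.64; Unit 1B 100,913.71; Unit 4A 93,483.44; Unit 2C 51,081.86; Unit 5A 87,598.35.
Rounded to nearest $100: Unit 3B $140,300; Unit 1B $100,900; Unit 4A $93,500; Unit 2C $51,100; Unit 5A $87,600. Sum = $473,400.
Rounded total matches; no reconciliation needed.

Unit 3B: $140,300 · Unit 1B: $100,900 · Unit 4A: $93,500 · Unit 2C: $51,100 · Unit 5A: $87,600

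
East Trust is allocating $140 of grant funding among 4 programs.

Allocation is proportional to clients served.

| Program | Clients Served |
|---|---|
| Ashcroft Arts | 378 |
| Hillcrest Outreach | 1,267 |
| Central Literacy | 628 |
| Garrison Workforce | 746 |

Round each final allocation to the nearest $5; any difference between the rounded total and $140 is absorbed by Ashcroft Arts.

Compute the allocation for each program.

Ashcroft Arts: $15 · Hillcrest Outreach: $60 · Central Literacy: $30 · Garrison Workforce: $35

Total clients served = 3,019.
Unrounded shares: Ashcroft Arts 378/3,019 × $140 = 17.53; Hillcrest Outreach 1,267/3,019 × $140 = 58.75; Central Literacy 628/3,019 × $140 = 29.12; Garrison Workforce 746/3,019 × $140 = 34.59.
At nearest $5: Ashcroft Arts $20; Hillcrest Outreach $60; Central Literacy $30; Garrison Workforce $35. Sum = $145.
Difference $140 − $145 = −$5 applied to Ashcroft Arts: Ashcroft Arts becomes $15.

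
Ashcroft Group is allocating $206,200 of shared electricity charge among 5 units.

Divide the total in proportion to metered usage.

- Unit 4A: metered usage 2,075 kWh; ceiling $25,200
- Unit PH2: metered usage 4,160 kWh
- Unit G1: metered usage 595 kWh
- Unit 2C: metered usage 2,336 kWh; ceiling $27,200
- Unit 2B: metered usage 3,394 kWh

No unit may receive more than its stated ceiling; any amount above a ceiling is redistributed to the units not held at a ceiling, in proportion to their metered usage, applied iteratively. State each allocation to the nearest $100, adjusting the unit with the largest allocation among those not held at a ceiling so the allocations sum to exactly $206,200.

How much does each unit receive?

Unit 4A: $25,200 | Unit PH2: $78,500 | Unit G1: $11,200 | Unit 2C: $27,200 | Unit 2B: $64,100

Total metered usage = 12,560.
Unconstrained shares: Unit 4A 34,065.68; Unit PH2 68,295.54; Unit G1 9,768.23; Unit 2C 38,350.57; Unit 2B 55,719.97.
Held at cap: Unit 4A ($25,200), Unit 2C ($27,200); remaining pool $153,800 reallocated over remaining metered usage 8,149.
Remaining shares: Unit PH2 78,513.68 → $78,500; Unit G1 11,229.72 → $11,200; Unit 2B 64,056.60 → $64,100.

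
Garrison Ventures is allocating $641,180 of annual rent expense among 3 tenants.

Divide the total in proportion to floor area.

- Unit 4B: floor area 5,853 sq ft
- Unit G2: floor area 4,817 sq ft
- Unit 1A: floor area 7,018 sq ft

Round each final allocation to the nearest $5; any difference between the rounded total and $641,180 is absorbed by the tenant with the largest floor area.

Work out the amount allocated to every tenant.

Unit 4B: $212,170; Unit G2: $174,615; Unit 1A: $254,395

Sum of floor area: 17,688.
Raw shares: Unit 4B 5,853/17,688 × $641,180 = 212,167.94; Unit G2 4,817/17,688 × $641,180 = 174,613.53; Unit 1A 7,018/17,688 × $641,180 = 254,398.53.
At nearest $5: Unit 4B $212,170; Unit G2 $174,615; Unit 1A $254,400. Sum = $641,185.
Difference $641,180 − $641,185 = −$5 applied to largest floor area (Unit 1A): Unit 1A becomes $254,395.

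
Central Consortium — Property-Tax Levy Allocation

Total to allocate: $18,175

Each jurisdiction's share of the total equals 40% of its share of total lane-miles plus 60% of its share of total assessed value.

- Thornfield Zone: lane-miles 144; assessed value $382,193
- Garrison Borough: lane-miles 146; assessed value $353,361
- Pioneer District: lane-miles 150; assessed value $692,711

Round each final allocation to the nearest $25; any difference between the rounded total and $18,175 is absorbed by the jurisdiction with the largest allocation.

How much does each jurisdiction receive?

Lane-miles total 440; assessed value total 1,428,265.
Blended shares (40% lane-miles + 60% assessed value): Thornfield Zone 0.2915; Garrison Borough 0.2812; Pioneer District 0.4274.
Proportional shares: Thornfield Zone 5,297.37; Garrison Borough 5,110.28; Pioneer District 7,767.35.
After rounding ($25): Thornfield Zone $5,300; Garrison Borough $5,100; Pioneer District $7,775. Sum = $18,175.
Sum already equals the total — no adjustment.

Thornfield Zone: $5,300 · Garrison Borough: $5,100 · Pioneer District: $7,775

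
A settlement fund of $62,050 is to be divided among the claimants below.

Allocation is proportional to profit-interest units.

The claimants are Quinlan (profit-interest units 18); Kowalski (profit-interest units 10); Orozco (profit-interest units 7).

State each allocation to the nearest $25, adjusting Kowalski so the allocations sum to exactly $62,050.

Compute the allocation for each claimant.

Sum of profit-interest units: 35.
Pro-rata amounts: Quinlan 18/35 × $62,050 = 31,911.43; Kowalski 10/35 × $62,050 = 17,728.57; Orozco 7/35 × $62,050 = 12,410.00.
At nearest $25: Quinlan $31,900; Kowalski $17,725; Orozco $12,400. Sum = $62,025.
Difference $62,050 − $62,025 = +$25 applied to Kowalski: Kowalski becomes $17,750.

Quinlan: $31,900 · Kowalski: $17,750 · Orozco: $12,400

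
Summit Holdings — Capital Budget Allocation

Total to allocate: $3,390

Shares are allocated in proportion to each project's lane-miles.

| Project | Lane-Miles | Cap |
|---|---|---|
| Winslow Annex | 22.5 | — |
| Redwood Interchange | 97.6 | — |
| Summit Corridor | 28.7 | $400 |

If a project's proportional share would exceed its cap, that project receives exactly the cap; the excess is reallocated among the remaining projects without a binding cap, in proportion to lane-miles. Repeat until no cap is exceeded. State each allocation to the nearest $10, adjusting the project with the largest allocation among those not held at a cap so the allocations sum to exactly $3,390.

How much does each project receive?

Winslow Annex: $560 | Redwood Interchange: $2,430 | Summit Corridor: $400

Sum of lane-miles: 148.8.
Pro-rata shares before constraints: Winslow Annex 512.60; Redwood Interchange 2,223.55; Summit Corridor 653.85.
Cap binds for Summit Corridor ($400); balance $2,990 reallocated over remaining lane-miles 120.1.
Shares after redistribution: Winslow Annex 560.16 → $560; Redwood Interchange 2,429.84 → $2,430.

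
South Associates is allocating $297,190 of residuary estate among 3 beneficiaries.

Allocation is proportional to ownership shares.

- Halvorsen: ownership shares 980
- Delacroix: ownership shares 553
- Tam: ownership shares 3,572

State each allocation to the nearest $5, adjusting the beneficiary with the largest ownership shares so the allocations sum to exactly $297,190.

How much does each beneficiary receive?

Halvorsen: $57,050 · Delacroix: $32,195 · Tam: $207,945

Sum of ownership shares: 980 + 553 + 3,572 = 5,105.
Unrounded shares: Halvorsen 57,051.17; Delacroix 32,193.16; Tam 207,945.68.
After rounding ($5): Halvorsen $57,050; Delacroix $32,195; Tam $207,945. Sum = $297,190.
No rounding difference to absorb.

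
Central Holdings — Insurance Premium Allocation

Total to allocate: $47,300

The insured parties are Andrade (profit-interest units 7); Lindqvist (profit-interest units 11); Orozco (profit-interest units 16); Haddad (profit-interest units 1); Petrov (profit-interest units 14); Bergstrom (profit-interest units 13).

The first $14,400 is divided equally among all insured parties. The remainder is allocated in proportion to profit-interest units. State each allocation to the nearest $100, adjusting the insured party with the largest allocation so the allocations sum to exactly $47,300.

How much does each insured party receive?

Andrade: $6,100 | Lindqvist: $8,200 | Orozco: $11,000 | Haddad: $2,900 | Petrov: $9,800 | Bergstrom: $9,300

Equal tier: $14,400 ÷ 6 = $2,400 apiece.
Remainder $32,900 by profit-interest units (total 62): Andrade 3,714.52 → $3,700; Lindqvist 5,837.10 → $5,800; Orozco 8,490.32 → $8,500; Haddad 530.65 → $500; Petrov 7,429.03 → $7,400; Bergstrom 6,898.39 → $6,900.
Rounding difference +$100 on remainder applied to Orozco.
Totals: Andrade $2,400 + $3,700 = $6,100; Lindqvist $2,400 + $5,800 = $8,200; Orozco $2,400 + $8,600 = $11,000; Haddad $2,400 + $500 = $2,900; Petrov $2,400 + $7,400 = $9,800; Bergstrom $2,400 + $6,900 = $9,300.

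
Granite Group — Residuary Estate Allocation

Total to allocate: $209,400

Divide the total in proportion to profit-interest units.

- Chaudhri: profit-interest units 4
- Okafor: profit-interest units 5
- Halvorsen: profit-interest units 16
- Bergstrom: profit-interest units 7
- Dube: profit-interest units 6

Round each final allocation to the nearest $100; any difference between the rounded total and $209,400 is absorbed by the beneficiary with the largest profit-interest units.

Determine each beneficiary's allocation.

Chaudhri: $22,000; Okafor: $27,600; Halvorsen: $88,100; Bergstrom: $38,600; Dube: $33,100

Combined profit-interest units = 38.
Pro-rata amounts: Chaudhri 4/38 × $209,400 = 22,042.11; Okafor 5/38 × $209,400 = 27,552.63; Halvorsen 16/38 × $209,400 = 88,168.42; Bergstrom 7/38 × $209,400 = 38,573.68; Dube 6/38 × $209,400 = 33,063.16.
After rounding ($100): Chaudhri $22,000; Okafor $27,600; Halvorsen $88,200; Bergstrom $38,600; Dube $33,100. Sum = $209,500.
Difference $209,400 − $209,500 = −$100 applied to largest profit-interest units (Halvorsen): Halvorsen becomes $88,100.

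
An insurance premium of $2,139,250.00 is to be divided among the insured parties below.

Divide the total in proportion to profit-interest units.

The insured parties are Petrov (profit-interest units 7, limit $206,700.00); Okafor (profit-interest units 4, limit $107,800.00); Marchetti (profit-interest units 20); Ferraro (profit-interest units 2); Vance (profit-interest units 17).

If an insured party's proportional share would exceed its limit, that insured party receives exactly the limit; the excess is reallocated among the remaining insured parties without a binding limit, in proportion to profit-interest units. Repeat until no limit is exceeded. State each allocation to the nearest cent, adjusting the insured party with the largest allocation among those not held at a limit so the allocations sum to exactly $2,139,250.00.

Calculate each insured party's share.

Petrov: $206,700.00 · Okafor: $107,800.00 · Marchetti: $935,769.23 · Ferraro: $93,576.92 · Vance: $795,403.85

Sum of profit-interest units: 50.
Pro-rata shares before constraints: Petrov 299,495.0000; Okafor 171,140.0000; Marchetti 855,700.0000; Ferraro 85,570.0000; Vance 727,345.0000.
Held at cap: Petrov ($206,700.00), Okafor ($107,800.00); balance $1,824,750.00 reallocated over remaining profit-interest units 39.
Remaining shares: Marchetti 935,769.2308 → $935,769.23; Ferraro 93,576.9231 → $93,576.92; Vance 795,403.8462 → $795,403.85.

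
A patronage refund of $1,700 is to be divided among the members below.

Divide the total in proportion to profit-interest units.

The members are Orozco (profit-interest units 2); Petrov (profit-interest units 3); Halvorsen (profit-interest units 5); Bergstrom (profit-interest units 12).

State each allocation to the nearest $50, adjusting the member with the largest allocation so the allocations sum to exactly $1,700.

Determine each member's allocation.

Profit-interest units total: 22.
Proportional shares: Orozco 2/22 × $1,700 = 154.55; Petrov 3/22 × $1,700 = 231.82; Halvorsen 5/22 × $1,700 = 386.36; Bergstrom 12/22 × $1,700 = 927.27.
At nearest $50: Orozco $150; Petrov $250; Halvorsen $400; Bergstrom $950. Sum = $1,750.
Difference $1,700 − $1,750 = −$50 applied to largest allocation (Bergstrom): Bergstrom becomes $900.

Orozco: $150; Petrov: $250; Halvorsen: $400; Bergstrom: $900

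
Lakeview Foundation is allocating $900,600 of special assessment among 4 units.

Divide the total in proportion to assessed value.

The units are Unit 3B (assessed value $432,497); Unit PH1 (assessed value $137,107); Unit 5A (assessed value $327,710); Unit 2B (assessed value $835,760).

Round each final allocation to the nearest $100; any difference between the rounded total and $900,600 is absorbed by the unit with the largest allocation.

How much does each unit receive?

Unit 3B: $224,700; Unit PH1: $71,200; Unit 5A: $170,300; Unit 2B: $434,400

Total assessed value = 1,733,074.
Pro-rata amounts: Unit 3B 432,497/1,733,074 × $900,600 = 224,749.09; Unit PH1 137,107/1,733,074 × $900,600 = 71,248.29; Unit 5A 327,710/1,733,074 × $900,600 = 170,296.03; Unit 2B 835,760/1,733,074 × $900,600 = 434,306.59.
Rounded to nearest $100: Unit 3B $224,700; Unit PH1 $71,200; Unit 5A $170,300; Unit 2B $434,300. Sum = $900,500.
Difference $900,600 − $900,500 = +$100 applied to largest allocation (Unit 2B): Unit 2B becomes $434,400.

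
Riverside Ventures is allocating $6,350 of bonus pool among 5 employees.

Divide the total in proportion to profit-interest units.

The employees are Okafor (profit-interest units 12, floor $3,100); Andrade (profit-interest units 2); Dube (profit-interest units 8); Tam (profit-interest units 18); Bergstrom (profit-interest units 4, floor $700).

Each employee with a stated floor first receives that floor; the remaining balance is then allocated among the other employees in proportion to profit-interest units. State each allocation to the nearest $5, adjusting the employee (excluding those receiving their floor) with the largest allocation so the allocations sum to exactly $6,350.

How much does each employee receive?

Okafor: $3,100; Andrade: $180; Dube: $730; Tam: $1,640; Bergstrom: $700

Guaranteed amounts: Okafor $3,100; Bergstrom $700. Remaining pool $2,550.
Remaining pool split over remaining profit-interest units 28: Andrade 182.14 → $180; Dube 728.57 → $730; Tam 1,639.29 → $1,640.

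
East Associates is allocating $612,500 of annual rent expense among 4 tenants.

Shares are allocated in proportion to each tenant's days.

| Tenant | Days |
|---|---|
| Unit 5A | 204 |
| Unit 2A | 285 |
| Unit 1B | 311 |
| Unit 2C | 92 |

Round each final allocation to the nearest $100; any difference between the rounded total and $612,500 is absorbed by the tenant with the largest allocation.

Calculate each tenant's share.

Unit 5A: $140,100; Unit 2A: $195,700; Unit 1B: $213,500; Unit 2C: $63,200

Sum of days: 892.
Unrounded shares: Unit 5A 204/892 × $612,500 = 140,078.48; Unit 2A 285/892 × $612,500 = 195,697.87; Unit 1B 311/892 × $612,500 = 213,551.01; Unit 2C 92/892 × $612,500 = 63,172.65.
Rounded to nearest $100: Unit 5A $140,100; Unit 2A $195,700; Unit 1B $213,600; Unit 2C $63,200. Sum = $612,600.
Difference $612,500 − $612,600 = −$100 applied to largest allocation (Unit 1B): Unit 1B becomes $213,500.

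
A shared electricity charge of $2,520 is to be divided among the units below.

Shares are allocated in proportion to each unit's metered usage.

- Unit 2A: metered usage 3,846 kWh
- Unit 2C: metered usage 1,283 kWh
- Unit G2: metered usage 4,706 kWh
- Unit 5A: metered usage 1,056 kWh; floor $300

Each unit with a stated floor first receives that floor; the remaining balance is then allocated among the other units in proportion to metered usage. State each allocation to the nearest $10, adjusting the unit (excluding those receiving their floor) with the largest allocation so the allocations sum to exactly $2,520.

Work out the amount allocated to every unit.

Guaranteed amounts: Unit 5A $300. Balance $2,220.
Balance split over remaining metered usage 9,835: Unit 2A 868.14 → $870; Unit 2C 289.60 → $290; Unit G2 1,062.26 → $1,060.

Unit 2A: $870 · Unit 2C: $290 · Unit G2: $1,060 · Unit 5A: $300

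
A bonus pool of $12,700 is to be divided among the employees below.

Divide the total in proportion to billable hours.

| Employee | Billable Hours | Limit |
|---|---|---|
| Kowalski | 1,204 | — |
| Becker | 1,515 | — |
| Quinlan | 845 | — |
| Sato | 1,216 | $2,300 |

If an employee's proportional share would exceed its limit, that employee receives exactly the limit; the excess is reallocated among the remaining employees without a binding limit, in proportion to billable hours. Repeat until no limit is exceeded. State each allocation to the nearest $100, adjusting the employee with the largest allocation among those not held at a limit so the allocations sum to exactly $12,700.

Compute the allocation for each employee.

Billable hours total: 4,780.
Pro-rata shares before constraints: Kowalski 3,198.91; Becker 4,025.21; Quinlan 2,245.08; Sato 3,230.79.
Held at cap: Sato ($2,300); remaining pool $10,400 reallocated over remaining billable hours 3,564.
Remaining shares: Kowalski 3,513.36 → $3,500; Becker 4,420.88 → $4,400; Quinlan 2,465.77 → $2,500.

Kowalski: $3,500 | Becker: $4,400 | Quinlan: $2,500 | Sato: $2,300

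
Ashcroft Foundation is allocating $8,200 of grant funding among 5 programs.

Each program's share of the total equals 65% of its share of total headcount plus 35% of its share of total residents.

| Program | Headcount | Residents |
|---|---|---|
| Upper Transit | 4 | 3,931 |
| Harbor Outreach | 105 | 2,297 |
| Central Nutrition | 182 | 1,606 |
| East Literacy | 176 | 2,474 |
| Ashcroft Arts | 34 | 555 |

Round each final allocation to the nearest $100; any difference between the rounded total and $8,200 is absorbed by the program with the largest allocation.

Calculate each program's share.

Headcount total 501; residents total 10,863.
Composite weights (65% headcount + 35% residents): Upper Transit 0.1318; Harbor Outreach 0.2102; Central Nutrition 0.2879; East Literacy 0.3081; Ashcroft Arts 0.0620.
Unrounded shares: Upper Transit 1,081.12; Harbor Outreach 1,723.93; Central Nutrition 2,360.55; East Literacy 2,526.04; Ashcroft Arts 508.35.
Rounded to nearest $100: Upper Transit $1,100; Harbor Outreach $1,700; Central Nutrition $2,400; East Literacy $2,500; Ashcroft Arts $500. Sum = $8,200.
Rounded total matches; no reconciliation needed.

Upper Transit: $1,100 | Harbor Outreach: $1,700 | Central Nutrition: $2,400 | East Literacy: $2,500 | Ashcroft Arts: $500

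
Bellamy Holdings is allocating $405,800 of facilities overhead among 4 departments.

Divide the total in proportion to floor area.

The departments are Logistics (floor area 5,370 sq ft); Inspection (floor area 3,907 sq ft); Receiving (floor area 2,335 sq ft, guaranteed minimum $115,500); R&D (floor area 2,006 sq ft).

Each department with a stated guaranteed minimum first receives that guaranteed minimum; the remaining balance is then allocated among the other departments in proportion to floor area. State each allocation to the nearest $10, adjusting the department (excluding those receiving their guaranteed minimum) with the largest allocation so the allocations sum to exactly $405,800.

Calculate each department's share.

Logistics: $138,170 · Inspection: $100,520 · Receiving: $115,500 · R&D: $51,610

Fund the minimums — Receiving $115,500. Remaining pool $290,300.
Remaining pool split over remaining floor area 11,283: Logistics 138,164.58 → $138,160; Inspection 100,523.10 → $100,520; R&D 51,612.32 → $51,610.
Rounding difference +$10 applied to Logistics → $138,170.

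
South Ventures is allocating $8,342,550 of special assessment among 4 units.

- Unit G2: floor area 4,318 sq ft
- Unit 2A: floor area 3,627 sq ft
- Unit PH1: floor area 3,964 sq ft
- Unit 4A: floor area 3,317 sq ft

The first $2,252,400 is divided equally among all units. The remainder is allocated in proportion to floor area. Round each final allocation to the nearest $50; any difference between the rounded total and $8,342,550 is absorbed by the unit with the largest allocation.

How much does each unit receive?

Unit G2: $2,290,200 | Unit 2A: $2,013,850 | Unit PH1: $2,148,650 | Unit 4A: $1,889,850

First tranche $2,252,400 split equally: $563,100 each.
Remainder $6,090,150 by floor area (total 15,226): Unit G2 1,727,129.10 → $1,727,150; Unit 2A 1,450,740.45 → $1,450,750; Unit PH1 1,585,534.91 → $1,585,550; Unit 4A 1,326,745.54 → $1,326,750.
Rounding difference −$50 on remainder applied to Unit G2.
Totals: Unit G2 $563,100 + $1,727,100 = $2,290,200; Unit 2A $563,100 + $1,450,750 = $2,013,850; Unit PH1 $563,100 + $1,585,550 = $2,148,650; Unit 4A $563,100 + $1,326,750 = $1,889,850.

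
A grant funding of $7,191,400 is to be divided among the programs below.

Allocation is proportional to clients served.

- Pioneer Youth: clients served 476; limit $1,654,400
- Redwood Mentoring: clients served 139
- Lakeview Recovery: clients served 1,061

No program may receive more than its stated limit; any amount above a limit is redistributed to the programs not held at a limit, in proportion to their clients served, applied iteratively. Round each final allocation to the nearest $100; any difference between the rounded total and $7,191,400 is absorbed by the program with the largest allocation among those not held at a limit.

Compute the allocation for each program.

Pioneer Youth: $1,654,400; Redwood Mentoring: $641,400; Lakeview Recovery: $4,895,600

Total clients served = 1,676.
Proportional shares (ignoring caps): Pioneer Youth 2,042,426.25; Redwood Mentoring 596,422.79; Lakeview Recovery 4,552,550.95.
Held at cap: Pioneer Youth ($1,654,400); remaining pool $5,537,000 reallocated over remaining clients served 1,200.
Remaining shares: Redwood Mentoring 641,369.17 → $641,400; Lakeview Recovery 4,895,630.83 → $4,895,600.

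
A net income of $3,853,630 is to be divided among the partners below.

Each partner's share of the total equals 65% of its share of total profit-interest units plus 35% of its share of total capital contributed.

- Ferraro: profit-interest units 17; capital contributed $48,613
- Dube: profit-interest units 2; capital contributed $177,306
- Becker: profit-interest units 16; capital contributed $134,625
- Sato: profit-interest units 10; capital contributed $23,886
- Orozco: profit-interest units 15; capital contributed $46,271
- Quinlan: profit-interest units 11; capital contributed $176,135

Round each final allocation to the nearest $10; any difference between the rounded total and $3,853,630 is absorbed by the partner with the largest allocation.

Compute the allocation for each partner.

Profit-interest units total 71; capital contributed total 606,836.
Combined weights (65% profit-interest units + 35% capital contributed): Ferraro 0.1837; Dube 0.1206; Becker 0.2241; Sato 0.1053; Orozco 0.1640; Quinlan 0.2023.
Pro-rata amounts: Ferraro 707,803.69; Dube 464,644.65; Becker 863,696.63; Sato 405,886.80; Orozco 632,038.88; Quinlan 779,559.35.
At nearest $10: Ferraro $707,800; Dube $464,640; Becker $863,700; Sato $405,890; Orozco $632,040; Quinlan $779,560. Sum = $3,853,630.
Rounded total matches; no reconciliation needed.

Ferraro: $707,800 · Dube: $464,640 · Becker: $863,700 · Sato: $405,890 · Orozco: $632,040 · Quinlan: $779,560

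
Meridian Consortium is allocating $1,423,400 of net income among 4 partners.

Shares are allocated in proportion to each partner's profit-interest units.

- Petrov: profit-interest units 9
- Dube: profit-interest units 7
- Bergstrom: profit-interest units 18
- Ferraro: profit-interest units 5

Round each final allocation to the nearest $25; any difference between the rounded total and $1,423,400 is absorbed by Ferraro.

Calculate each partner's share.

Petrov: $328,475; Dube: $255,475; Bergstrom: $656,950; Ferraro: $182,500

Combined profit-interest units = 39.
Unrounded shares: Petrov 9/39 × $1,423,400 = 328,476.92; Dube 7/39 × $1,423,400 = 255,482.05; Bergstrom 18/39 × $1,423,400 = 656,953.85; Ferraro 5/39 × $1,423,400 = 182,487.18.
After rounding ($25): Petrov $328,475; Dube $255,475; Bergstrom $656,950; Ferraro $182,475. Sum = $1,423,375.
Difference $1,423,400 − $1,423,375 = +$25 applied to Ferraro: Ferraro becomes $182,500.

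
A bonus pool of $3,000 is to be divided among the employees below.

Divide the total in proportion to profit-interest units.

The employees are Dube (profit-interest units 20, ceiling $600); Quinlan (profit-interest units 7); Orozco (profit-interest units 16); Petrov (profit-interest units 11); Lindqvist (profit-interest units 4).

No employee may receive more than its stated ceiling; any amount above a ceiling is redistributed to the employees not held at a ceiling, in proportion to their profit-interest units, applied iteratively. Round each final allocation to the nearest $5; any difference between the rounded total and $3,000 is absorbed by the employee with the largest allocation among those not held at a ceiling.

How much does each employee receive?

Sum of profit-interest units: 58.
Pro-rata shares before constraints: Dube 1,034.48; Quinlan 362.07; Orozco 827.59; Petrov 568.97; Lindqvist 206.90.
Capped: Dube ($600); remaining pool $2,400 reallocated over remaining profit-interest units 38.
Redistributed shares: Quinlan 442.11 → $440; Orozco 1,010.53 → $1,010; Petrov 694.74 → $695; Lindqvist 252.63 → $255.

Dube: $600 · Quinlan: $440 · Orozco: $1,010 · Petrov: $695 · Lindqvist: $255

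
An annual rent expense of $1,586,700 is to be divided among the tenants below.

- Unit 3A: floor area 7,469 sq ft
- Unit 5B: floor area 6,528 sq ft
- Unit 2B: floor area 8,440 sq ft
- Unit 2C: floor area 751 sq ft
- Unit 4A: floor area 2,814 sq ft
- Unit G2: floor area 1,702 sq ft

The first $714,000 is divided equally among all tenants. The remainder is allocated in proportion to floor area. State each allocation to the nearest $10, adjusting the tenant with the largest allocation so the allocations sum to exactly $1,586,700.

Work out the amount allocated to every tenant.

Unit 3A: $354,280; Unit 5B: $324,640; Unit 2B: $384,870; Unit 2C: $142,660; Unit 4A: $207,640; Unit G2: $172,610

$714,000 shared equally gives $119,000 per tenant.
Remainder $872,700 by floor area (total 27,704): Unit 3A 235,279.97 → $235,280; Unit 5B 205,637.66 → $205,640; Unit 2B 265,867.31 → $265,870; Unit 2C 23,657.15 → $23,660; Unit 4A 88,643.44 → $88,640; Unit G2 53,614.47 → $53,610.
Totals: Unit 3A $119,000 + $235,280 = $354,280; Unit 5B $119,000 + $205,640 = $324,640; Unit 2B $119,000 + $265,870 = $384,870; Unit 2C $119,000 + $23,660 = $142,660; Unit 4A $119,000 + $88,640 = $207,640; Unit G2 $119,000 + $53,610 = $172,610.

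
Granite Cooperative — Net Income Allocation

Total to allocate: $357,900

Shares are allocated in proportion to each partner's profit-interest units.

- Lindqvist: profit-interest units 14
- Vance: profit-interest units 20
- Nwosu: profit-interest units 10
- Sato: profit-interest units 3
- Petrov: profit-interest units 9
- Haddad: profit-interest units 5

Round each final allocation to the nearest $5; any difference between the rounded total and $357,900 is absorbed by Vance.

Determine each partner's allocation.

Lindqvist: $82,140; Vance: $117,350; Nwosu: $58,670; Sato: $17,600; Petrov: $52,805; Haddad: $29,335

Profit-interest units total: 61.
Pro-rata amounts: Lindqvist 14/61 × $357,900 = 82,140.98; Vance 20/61 × $357,900 = 117,344.26; Nwosu 10/61 × $357,900 = 58,672.13; Sato 3/61 × $357,900 = 17,601.64; Petrov 9/61 × $357,900 = 52,804.92; Haddad 5/61 × $357,900 = 29,336.07.
Rounded to nearest $5: Lindqvist $82,140; Vance $117,345; Nwosu $58,670; Sato $17,600; Petrov $52,805; Haddad $29,335. Sum = $357,895.
Difference $357,900 − $357,895 = +$5 applied to Vance: Vance becomes $117,350.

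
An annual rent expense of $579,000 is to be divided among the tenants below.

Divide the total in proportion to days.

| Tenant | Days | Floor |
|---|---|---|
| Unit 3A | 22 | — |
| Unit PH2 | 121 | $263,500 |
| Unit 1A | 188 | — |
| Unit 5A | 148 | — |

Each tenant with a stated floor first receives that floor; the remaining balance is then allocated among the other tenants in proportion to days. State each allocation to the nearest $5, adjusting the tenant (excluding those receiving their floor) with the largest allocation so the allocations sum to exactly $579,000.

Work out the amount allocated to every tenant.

Minimums first: Unit PH2 $263,500. Balance $315,500.
Balance split over remaining days 358: Unit 3A 19,388.27 → $19,390; Unit 1A 165,681.56 → $165,680; Unit 5A 130,430.17 → $130,430.

Unit 3A: $19,390 | Unit PH2: $263,500 | Unit 1A: $165,680 | Unit 5A: $130,430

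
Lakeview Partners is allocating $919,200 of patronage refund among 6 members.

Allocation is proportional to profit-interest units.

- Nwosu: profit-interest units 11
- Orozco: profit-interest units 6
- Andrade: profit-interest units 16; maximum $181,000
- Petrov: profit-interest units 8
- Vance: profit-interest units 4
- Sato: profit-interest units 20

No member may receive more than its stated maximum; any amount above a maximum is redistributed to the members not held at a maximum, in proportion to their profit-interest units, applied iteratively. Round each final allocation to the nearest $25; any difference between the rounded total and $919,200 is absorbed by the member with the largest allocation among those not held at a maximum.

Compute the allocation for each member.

Nwosu: $165,725 · Orozco: $90,400 · Andrade: $181,000 · Petrov: $120,525 · Vance: $60,250 · Sato: $301,300

Sum of profit-interest units: 65.
Unconstrained shares: Nwosu 155,556.92; Orozco 84,849.23; Andrade 226,264.62; Petrov 113,132.31; Vance 56,566.15; Sato 282,830.77.
Cap binds for Andrade ($181,000); residual $738,200 reallocated over remaining profit-interest units 49.
Remaining shares: Nwosu 165,718.37 → $165,725; Orozco 90,391.84 → $90,400; Petrov 120,522.45 → $120,525; Vance 60,261.22 → $60,250; Sato 301,306.12 → $301,300.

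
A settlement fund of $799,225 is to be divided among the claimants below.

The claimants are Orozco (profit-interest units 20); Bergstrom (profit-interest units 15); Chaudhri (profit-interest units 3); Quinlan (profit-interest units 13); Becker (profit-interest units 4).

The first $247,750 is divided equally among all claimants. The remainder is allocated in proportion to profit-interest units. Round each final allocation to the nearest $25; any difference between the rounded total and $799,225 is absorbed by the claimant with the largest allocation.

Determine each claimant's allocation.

First tranche $247,750 split equally: $49,550 each.
Remainder $551,475 by profit-interest units (total 55): Orozco 200,536.36 → $200,525; Bergstrom 150,402.27 → $150,400; Chaudhri 30,080.45 → $30,075; Quinlan 130,348.64 → $130,350; Becker 40,107.27 → $40,100.
Rounding difference +$25 on remainder applied to Orozco.
Totals: Orozco $49,550 + $200,550 = $250,100; Bergstrom $49,550 + $150,400 = $199,950; Chaudhri $49,550 + $30,075 = $79,625; Quinlan $49,550 + $130,350 = $179,900; Becker $49,550 + $40,100 = $89,650.

Orozco: $250,100; Bergstrom: $199,950; Chaudhri: $79,625; Quinlan: $179,900; Becker: $89,650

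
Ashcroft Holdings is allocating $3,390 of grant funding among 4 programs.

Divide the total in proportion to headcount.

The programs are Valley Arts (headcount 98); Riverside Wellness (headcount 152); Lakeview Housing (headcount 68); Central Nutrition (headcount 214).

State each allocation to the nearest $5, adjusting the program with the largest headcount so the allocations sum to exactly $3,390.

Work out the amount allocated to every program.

Sum of headcount: 532.
Raw shares: Valley Arts 98/532 × $3,390 = 624.47; Riverside Wellness 152/532 × $3,390 = 968.57; Lakeview Housing 68/532 × $3,390 = 433.31; Central Nutrition 214/532 × $3,390 = 1,363.65.
After rounding ($5): Valley Arts $625; Riverside Wellness $970; Lakeview Housing $435; Central Nutrition $1,365. Sum = $3,395.
Difference $3,390 − $3,395 = −$5 applied to largest headcount (Central Nutrition): Central Nutrition becomes $1,360.

Valley Arts: $625 | Riverside Wellness: $970 | Lakeview Housing: $435 | Central Nutrition: $1,360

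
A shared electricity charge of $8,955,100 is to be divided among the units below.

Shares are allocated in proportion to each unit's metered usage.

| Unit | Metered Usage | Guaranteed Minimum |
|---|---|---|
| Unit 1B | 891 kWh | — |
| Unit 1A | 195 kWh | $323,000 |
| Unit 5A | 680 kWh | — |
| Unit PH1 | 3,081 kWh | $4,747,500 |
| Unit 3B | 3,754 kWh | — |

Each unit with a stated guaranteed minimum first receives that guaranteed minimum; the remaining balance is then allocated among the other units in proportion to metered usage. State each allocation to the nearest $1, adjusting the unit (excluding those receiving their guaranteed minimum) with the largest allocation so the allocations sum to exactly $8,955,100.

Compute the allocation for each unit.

Guaranteed amounts: Unit 1A $323,000; Unit PH1 $4,747,500. Balance $3,884,600.
Balance split over remaining metered usage 5,325: Unit 1B 649,986.59 → $649,987; Unit 5A 496,061.60 → $496,062; Unit 3B 2,738,551.81 → $2,738,552.
Rounding difference −$1 applied to Unit 3B → $2,738,551.

Unit 1B: $649,987; Unit 1A: $323,000; Unit 5A: $496,062; Unit PH1: $4,747,500; Unit 3B: $2,738,551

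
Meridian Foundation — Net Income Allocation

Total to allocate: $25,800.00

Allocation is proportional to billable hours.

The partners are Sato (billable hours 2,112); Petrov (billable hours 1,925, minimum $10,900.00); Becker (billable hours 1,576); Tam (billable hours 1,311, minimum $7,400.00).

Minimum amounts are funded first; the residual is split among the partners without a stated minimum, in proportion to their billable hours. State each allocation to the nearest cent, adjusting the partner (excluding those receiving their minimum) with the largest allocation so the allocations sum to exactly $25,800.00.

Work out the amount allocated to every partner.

Sato: $4,295.01 | Petrov: $10,900.00 | Becker: $3,204.99 | Tam: $7,400.00

Minimums first: Petrov $10,900.00; Tam $7,400.00. Balance $7,500.00.
Balance split over remaining billable hours 3,688: Sato 4,295.0108 → $4,295.01; Becker 3,204.9892 → $3,204.99.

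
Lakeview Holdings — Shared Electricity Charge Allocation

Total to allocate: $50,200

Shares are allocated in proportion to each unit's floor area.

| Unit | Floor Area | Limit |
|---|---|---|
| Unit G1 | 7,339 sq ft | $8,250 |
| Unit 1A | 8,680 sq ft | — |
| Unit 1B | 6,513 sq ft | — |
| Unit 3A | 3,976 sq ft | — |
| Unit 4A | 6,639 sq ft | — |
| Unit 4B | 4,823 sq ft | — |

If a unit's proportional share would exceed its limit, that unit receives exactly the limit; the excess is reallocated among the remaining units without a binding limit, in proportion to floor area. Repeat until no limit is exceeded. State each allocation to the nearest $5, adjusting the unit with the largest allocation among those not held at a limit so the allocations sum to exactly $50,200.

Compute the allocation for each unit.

Unit G1: $8,250 · Unit 1A: $11,890 · Unit 1B: $8,920 · Unit 3A: $5,445 · Unit 4A: $9,090 · Unit 4B: $6,605

Combined floor area = 37,970.
Proportional shares (ignoring caps): Unit G1 9,702.87; Unit 1A 11,475.80; Unit 1B 8,610.81; Unit 3A 5,256.66; Unit 4A 8,777.40; Unit 4B 6,376.47.
Cap binds for Unit G1 ($8,250); remaining pool $41,950 reallocated over remaining floor area 30,631.
Redistributed shares: Unit 1A 11,887.4996 → $11,885; Unit 1B 8,919.73 → $8,920; Unit 3A 5,445.24 → $5,445; Unit 4A 9,092.29 → $9,090; Unit 4B 6,605.23 → $6,605.
Rounding difference +$5 applied to Unit 1A → $11,890.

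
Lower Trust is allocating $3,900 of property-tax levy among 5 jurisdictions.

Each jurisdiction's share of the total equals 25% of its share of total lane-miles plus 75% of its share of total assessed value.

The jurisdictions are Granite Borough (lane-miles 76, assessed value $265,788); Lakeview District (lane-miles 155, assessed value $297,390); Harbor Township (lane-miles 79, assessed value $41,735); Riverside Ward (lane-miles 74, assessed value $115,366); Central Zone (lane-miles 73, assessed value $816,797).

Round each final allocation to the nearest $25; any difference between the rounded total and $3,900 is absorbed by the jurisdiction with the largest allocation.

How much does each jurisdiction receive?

Granite Borough: $675; Lakeview District: $900; Harbor Township: $250; Riverside Ward: $375; Central Zone: $1,700

Lane-miles total 457; assessed value total 1,537,076.
Composite weights (25% lane-miles + 75% assessed value): Granite Borough 0.1713; Lakeview District 0.2299; Harbor Township 0.0636; Riverside Ward 0.0968; Central Zone 0.4385.
Proportional shares: Granite Borough 667.93; Lakeview District 896.61; Harbor Township 247.97; Riverside Ward 377.41; Central Zone 1,710.08.
At nearest $25: Granite Borough $675; Lakeview District $900; Harbor Township $250; Riverside Ward $375; Central Zone $1,700. Sum = $3,900.
Sum already equals the total — no adjustment.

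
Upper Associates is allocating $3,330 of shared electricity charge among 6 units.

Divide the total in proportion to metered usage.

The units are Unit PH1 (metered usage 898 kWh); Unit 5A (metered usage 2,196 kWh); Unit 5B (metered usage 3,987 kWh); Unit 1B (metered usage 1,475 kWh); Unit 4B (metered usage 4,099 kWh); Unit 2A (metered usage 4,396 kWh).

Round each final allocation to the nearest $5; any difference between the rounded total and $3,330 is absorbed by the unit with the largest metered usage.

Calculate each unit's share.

Unit PH1: $175; Unit 5A: $430; Unit 5B: $780; Unit 1B: $290; Unit 4B: $800; Unit 2A: $855

Total metered usage = 17,051.
Unrounded shares: Unit PH1 898/17,051 × $3,330 = 175.38; Unit 5A 2,196/17,051 × $3,330 = 428.87; Unit 5B 3,987/17,051 × $3,330 = 778.65; Unit 1B 1,475/17,051 × $3,330 = 288.06; Unit 4B 4,099/17,051 × $3,330 = 800.52; Unit 2A 4,396/17,051 × $3,330 = 858.52.
After rounding ($5): Unit PH1 $175; Unit 5A $430; Unit 5B $780; Unit 1B $290; Unit 4B $800; Unit 2A $860. Sum = $3,335.
Difference $3,330 − $3,335 = −$5 applied to largest metered usage (Unit 2A): Unit 2A becomes $855.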